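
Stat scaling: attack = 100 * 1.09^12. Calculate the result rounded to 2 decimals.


value = base * growth^level
= 100 * 1.09^12
= 100 * 2.812665
= 281.27

281.27 attack


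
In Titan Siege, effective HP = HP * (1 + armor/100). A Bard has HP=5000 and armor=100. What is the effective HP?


EHP = 5000 * (1 + 100/100)
= 5000 * (1 + 1.0)
= 5000 * 2.0
= 10000.0

10000.0 EHP


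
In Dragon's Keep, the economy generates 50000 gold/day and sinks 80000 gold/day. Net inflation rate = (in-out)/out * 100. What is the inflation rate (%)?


Net gold = 50000 - 80000 = -30000
Inflation rate = net / sunk * 100 = -30000 / 80000 * 100
= -0.375 * 100
= -37.50%

-37.50%


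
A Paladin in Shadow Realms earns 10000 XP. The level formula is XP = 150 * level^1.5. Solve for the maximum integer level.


XP = 150 * level^1.5, so level = (XP / 150)^(1/1.5)
= (10000 / 150)^(1/1.5)
= 66.6667^0.6667
= 16.4414
Floor: level = 16

level 16


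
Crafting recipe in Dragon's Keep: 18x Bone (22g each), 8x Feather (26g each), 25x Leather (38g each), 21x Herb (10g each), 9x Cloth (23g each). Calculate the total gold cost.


Cost breakdown:
  Bone: 18 * 22 = 396
  Feather: 8 * 26 = 208
  Leather: 25 * 38 = 950
  Herb: 21 * 10 = 210
  Cloth: 9 * 23 = 207
Total = 396 + 208 + 950 + 210 + 207 = 1971

1971 gold


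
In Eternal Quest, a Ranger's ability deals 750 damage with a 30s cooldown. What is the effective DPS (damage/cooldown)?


DPS = damage / cooldown
= 750 / 30
= 25.00

25.00 DPS


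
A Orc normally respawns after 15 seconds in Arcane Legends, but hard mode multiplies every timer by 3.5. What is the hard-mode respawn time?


Respawn time = base * multiplier
= 15 * 3.5
= 52.5 seconds

52.5 seconds


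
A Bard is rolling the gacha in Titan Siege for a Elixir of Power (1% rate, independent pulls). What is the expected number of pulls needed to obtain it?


Expected pulls for a geometric distribution = 1/p = 100 / rate%
= 100 / 1
= 100.0

100.0 pulls


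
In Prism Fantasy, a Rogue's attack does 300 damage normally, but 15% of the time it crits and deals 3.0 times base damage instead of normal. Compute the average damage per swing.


E[dmg] = base * (1 + crit_chance * (crit_mult - 1))
cc as decimal = 15/100 = 0.15
cm - 1 = 3.0 - 1 = 2.0
Bonus factor = 0.15 * 2.0 = 0.3
Total multiplier = 1 + 0.3 = 1.3
Expected damage = 300 * 1.3 = 390.00

390.00 damage


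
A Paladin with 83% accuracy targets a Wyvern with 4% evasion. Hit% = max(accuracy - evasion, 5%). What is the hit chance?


accuracy - evasion = 83 - 4 = 79
Apply floor: max(79, 5) = 79
Hit chance = 79%

79%


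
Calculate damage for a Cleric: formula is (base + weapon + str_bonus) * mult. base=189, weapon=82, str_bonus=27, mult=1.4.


Sum base + weapon + str = 189 + 82 + 27 = 298
Multiply by 1.4:
298 * 1.4 = 417.2

417.2 damage


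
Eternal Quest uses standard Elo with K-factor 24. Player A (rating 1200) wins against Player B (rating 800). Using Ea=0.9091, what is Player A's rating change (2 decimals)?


Elo update: delta = K * (S - Ea), where S = 1 (wins)
S - Ea = 1 - 0.9091 = 0.0909
Rating change = 24 * 0.0909
= 2.18

2.18 rating points


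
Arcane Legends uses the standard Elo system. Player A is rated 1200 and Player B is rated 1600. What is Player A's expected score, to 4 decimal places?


Elo expected score: Ea = 1/(1 + 10^((Rb-Ra)/400))
Rb - Ra = 1600 - 1200 = 400
(Rb-Ra)/400 = 400/400 = 1.0
10^1.0 = 10.0
Ea = 1/(1 + 10.0) = 1/11.0 = 0.0909

0.0909


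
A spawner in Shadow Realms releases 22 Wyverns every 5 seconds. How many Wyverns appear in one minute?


Spawns per minute = count * (60 / interval)
= 22 * (60 / 5)
= 22 * 12.0
= 264.0

264.0 per minute


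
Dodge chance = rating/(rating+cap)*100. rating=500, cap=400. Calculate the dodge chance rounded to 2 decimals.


dodge% = 500 / (500 + 400) * 100
= 500 / 900 * 100
= 0.555556 * 100
= 55.56%

55.56%


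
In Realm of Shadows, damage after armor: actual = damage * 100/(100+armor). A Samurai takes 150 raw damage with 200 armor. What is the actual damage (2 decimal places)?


actual = 150 * 100 / (100 + 200)
= 150 * 100 / 300
= 15000 / 300
= 50.00

50.00 damage


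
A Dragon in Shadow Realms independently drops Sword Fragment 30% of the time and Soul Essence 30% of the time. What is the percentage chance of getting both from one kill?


For independent events, P(both) = P(A) * P(B)
= 30% * 30%
= 900 / 100 %
= 9.0%

9.0%


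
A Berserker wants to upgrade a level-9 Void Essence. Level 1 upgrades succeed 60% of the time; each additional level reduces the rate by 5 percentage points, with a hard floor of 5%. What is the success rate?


raw_rate = 60 - 5 * (9 - 1)
= 60 - 5 * 8
= 60 - 40
= 20
Apply floor: max(20, 5) = 20%

20%


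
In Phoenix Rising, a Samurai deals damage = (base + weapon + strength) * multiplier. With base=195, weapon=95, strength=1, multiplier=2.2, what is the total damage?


Sum base + weapon + str = 195 + 95 + 1 = 291
Multiply by 2.2:
291 * 2.2 = 640.2

640.2 damage


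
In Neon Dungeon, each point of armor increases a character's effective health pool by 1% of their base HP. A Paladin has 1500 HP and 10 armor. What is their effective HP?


EHP = 1500 * (1 + 10/100)
= 1500 * (1 + 0.1)
= 1500 * 1.1
= 1650.0

1650.0 EHP


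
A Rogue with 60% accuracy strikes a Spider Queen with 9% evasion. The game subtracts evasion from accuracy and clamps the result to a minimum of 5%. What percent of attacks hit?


accuracy - evasion = 60 - 9 = 51
Apply floor: max(51, 5) = 51
Hit chance = 51%

51%


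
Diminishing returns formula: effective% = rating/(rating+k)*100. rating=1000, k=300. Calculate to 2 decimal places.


effective% = rating / (rating + k) * 100
= 1000 / (1000 + 300) * 100
= 1000 / 1300 * 100
= 0.769231 * 100
= 76.92%

76.92%


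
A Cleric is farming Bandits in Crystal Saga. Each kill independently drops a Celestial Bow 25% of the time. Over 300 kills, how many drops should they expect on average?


Expected drops = kills * (drop_rate / 100)
= 300 * (25 / 100)
= 300 * 0.25
= 75.0

75.0 drops


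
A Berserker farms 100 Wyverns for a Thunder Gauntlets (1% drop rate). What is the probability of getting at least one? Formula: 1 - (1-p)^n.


P(at least one) = 1 - P(none) = 1 - (1-p)^n
p = 1/100 = 0.01
1 - p = 0.99
(1 - p)^100 = 0.99^100 = 0.366032
P(at least one) = 1 - 0.366032 = 0.6340

0.6340


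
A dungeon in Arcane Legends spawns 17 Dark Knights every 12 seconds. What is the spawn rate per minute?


Spawns per minute = count * (60 / interval)
= 17 * (60 / 12)
= 17 * 5.0
= 85.0

85.0 per minute


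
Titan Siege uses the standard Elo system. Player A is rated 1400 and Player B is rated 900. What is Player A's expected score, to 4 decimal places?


Elo expected score: Ea = 1/(1 + 10^((Rb-Ra)/400))
Rb - Ra = 900 - 1400 = -500
(Rb-Ra)/400 = -500/400 = -1.25
10^-1.25 = 0.056234
Ea = 1/(1 + 0.056234) = 1/1.056234 = 0.9468

0.9468


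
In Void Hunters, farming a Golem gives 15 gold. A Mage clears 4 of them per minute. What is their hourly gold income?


Gold per minute = 15 * 4 = 60
Gold per hour = 60 * 60 = 3600

3600 gold/hour


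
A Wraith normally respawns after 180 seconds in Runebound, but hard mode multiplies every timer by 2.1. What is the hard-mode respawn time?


Respawn time = base * multiplier
= 180 * 2.1
= 378.0 seconds

378.0 seconds


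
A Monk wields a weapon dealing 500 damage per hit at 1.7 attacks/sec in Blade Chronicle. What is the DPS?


DPS = damage * attack_speed
= 500 * 1.7
= 850.0

850.0 DPS


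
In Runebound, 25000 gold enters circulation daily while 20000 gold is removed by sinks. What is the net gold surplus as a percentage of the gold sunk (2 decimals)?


Net gold = 25000 - 20000 = 5000
Inflation rate = net / sunk * 100 = 5000 / 20000 * 100
= 0.25 * 100
= 25.00%

25.00%


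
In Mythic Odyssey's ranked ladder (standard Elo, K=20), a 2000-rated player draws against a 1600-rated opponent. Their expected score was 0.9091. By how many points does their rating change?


Elo update: delta = K * (S - Ea), where S = 0.5 (draws)
S - Ea = 0.5 - 0.9091 = -0.4091
Rating change = 20 * -0.4091
= -8.18

-8.18 rating points


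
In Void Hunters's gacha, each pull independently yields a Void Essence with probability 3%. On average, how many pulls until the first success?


Expected pulls for a geometric distribution = 1/p = 100 / rate%
= 100 / 3
= 33.33

33.33 pulls


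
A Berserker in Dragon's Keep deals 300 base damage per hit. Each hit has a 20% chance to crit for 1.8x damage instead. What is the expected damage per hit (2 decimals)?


E[dmg] = base * (1 + crit_chance * (crit_mult - 1))
cc as decimal = 20/100 = 0.2
cm - 1 = 1.8 - 1 = 0.8
Bonus factor = 0.2 * 0.8 = 0.16
Total multiplier = 1 + 0.16 = 1.16
Expected damage = 300 * 1.16 = 348.00

348.00 damage


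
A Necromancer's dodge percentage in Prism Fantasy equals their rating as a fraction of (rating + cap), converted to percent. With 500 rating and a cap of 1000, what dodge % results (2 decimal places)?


dodge% = 500 / (500 + 1000) * 100
= 500 / 1500 * 100
= 0.333333 * 100
= 33.33%

33.33%


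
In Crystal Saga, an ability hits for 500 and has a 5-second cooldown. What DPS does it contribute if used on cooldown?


DPS = damage / cooldown
= 500 / 5
= 100.00

100.00 DPS


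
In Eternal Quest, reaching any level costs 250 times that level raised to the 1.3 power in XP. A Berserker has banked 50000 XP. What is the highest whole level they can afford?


XP = 250 * level^1.3, so level = (XP / 250)^(1/1.3)
= (50000 / 250)^(1/1.3)
= 200.0^0.7692
= 58.8875
Floor: level = 58

level 58


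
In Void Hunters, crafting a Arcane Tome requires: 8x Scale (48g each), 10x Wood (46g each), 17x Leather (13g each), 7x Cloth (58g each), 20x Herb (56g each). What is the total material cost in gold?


Cost breakdown:
  Scale: 8 * 48 = 384
  Wood: 10 * 46 = 460
  Leather: 17 * 13 = 221
  Cloth: 7 * 58 = 406
  Herb: 20 * 56 = 1120
Total = 384 + 460 + 221 + 406 + 1120 = 2591

2591 gold


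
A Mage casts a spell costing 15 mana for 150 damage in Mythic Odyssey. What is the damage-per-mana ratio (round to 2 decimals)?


Efficiency = damage / mana
= 150 / 15
= 10.00

10.00 dmg/mana


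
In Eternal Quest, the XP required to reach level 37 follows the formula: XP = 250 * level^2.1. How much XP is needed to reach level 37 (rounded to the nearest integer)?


XP = 250 * level^2.1
Substitute level = 37:
XP = 250 * 37^2.1
= 250 * 1964.3715
= 491093

491093 XP


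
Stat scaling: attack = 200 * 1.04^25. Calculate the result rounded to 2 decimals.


value = base * growth^level
= 200 * 1.04^25
= 200 * 2.665836
= 533.17

533.17 attack


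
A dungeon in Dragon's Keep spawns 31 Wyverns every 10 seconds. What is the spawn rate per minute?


Spawns per minute = count * (60 / interval)
= 31 * (60 / 10)
= 31 * 6.0
= 186.0

186.0 per minute


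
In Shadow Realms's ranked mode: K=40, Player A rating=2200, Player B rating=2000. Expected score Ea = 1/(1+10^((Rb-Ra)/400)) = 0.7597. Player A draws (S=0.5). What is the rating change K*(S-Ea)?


Elo update: delta = K * (S - Ea), where S = 0.5 (draws)
S - Ea = 0.5 - 0.7597 = -0.2597
Rating change = 40 * -0.2597
= -10.39

-10.39 rating points


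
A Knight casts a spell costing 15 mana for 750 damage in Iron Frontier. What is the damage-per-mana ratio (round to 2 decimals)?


Efficiency = damage / mana
= 750 / 15
= 50.00

50.00 dmg/mana


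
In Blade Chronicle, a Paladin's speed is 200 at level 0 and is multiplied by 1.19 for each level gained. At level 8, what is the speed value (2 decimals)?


value = base * growth^level
= 200 * 1.19^8
= 200 * 4.021385
= 804.28

804.28 speed


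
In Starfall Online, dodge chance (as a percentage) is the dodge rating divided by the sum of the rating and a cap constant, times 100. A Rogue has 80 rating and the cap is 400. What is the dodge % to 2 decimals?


dodge% = 80 / (80 + 400) * 100
= 80 / 480 * 100
= 0.166667 * 100
= 16.67%

16.67%


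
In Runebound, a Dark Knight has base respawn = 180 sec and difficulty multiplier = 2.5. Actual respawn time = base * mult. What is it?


Respawn time = base * multiplier
= 180 * 2.5
= 450.0 seconds

450.0 seconds


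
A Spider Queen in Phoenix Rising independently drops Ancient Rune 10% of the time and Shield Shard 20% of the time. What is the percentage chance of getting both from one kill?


For independent events, P(both) = P(A) * P(B)
= 10% * 20%
= 200 / 100 %
= 2.0%

2.0%


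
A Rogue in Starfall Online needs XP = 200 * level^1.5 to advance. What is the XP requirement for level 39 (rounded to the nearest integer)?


XP = 200 * level^1.5
Substitute level = 39:
XP = 200 * 39^1.5
= 200 * 243.5549
= 48711

48711 XP


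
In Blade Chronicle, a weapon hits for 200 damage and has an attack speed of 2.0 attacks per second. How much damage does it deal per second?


DPS = damage * attack_speed
= 200 * 2.0
= 400.0

400.0 DPS


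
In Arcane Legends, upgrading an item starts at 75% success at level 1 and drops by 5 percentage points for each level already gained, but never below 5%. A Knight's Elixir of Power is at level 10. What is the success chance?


raw_rate = 75 - 5 * (10 - 1)
= 75 - 5 * 9
= 75 - 45
= 30
Apply floor: max(30, 5) = 30%

30%


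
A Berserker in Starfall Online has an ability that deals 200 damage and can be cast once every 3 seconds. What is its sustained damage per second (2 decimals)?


DPS = damage / cooldown
= 200 / 3
= 66.67

66.67 DPS


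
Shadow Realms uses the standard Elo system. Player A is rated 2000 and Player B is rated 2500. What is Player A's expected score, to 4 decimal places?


Elo expected score: Ea = 1/(1 + 10^((Rb-Ra)/400))
Rb - Ra = 2500 - 2000 = 500
(Rb-Ra)/400 = 500/400 = 1.25
10^1.25 = 17.782794
Ea = 1/(1 + 17.782794) = 1/18.782794 = 0.0532

0.0532


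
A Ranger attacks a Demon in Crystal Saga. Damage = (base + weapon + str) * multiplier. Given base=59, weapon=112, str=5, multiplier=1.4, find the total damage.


Sum base + weapon + str = 59 + 112 + 5 = 176
Multiply by 1.4:
176 * 1.4 = 246.4

246.4 damage


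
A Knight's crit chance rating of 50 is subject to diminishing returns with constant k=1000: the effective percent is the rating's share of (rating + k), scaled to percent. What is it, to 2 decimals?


effective% = rating / (rating + k) * 100
= 50 / (50 + 1000) * 100
= 50 / 1050 * 100
= 0.047619 * 100
= 4.76%

4.76%


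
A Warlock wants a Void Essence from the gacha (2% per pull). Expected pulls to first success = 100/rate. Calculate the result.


Expected pulls for a geometric distribution = 1/p = 100 / rate%
= 100 / 2
= 50.0

50.0 pulls


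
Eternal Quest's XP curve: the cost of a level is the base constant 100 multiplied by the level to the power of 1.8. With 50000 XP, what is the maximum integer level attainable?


XP = 100 * level^1.8, so level = (XP / 100)^(1/1.8)
= (50000 / 100)^(1/1.8)
= 500.0^0.5556
= 31.5811
Floor: level = 31

level 31


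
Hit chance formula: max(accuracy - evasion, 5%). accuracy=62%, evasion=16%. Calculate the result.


accuracy - evasion = 62 - 16 = 46
Apply floor: max(46, 5) = 46
Hit chance = 46%

46%


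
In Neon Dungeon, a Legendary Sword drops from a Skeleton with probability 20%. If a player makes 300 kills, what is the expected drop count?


Expected drops = kills * (drop_rate / 100)
= 300 * (20 / 100)
= 300 * 0.2
= 60.0

60.0 drops


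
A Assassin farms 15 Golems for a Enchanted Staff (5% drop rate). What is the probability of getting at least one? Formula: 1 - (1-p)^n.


P(at least one) = 1 - P(none) = 1 - (1-p)^n
p = 5/100 = 0.05
1 - p = 0.95
(1 - p)^15 = 0.95^15 = 0.463291
P(at least one) = 1 - 0.463291 = 0.5367

0.5367


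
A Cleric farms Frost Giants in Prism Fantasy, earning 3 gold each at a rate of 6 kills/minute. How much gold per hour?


Gold per minute = 3 * 6 = 18
Gold per hour = 18 * 60 = 1080

1080 gold/hour


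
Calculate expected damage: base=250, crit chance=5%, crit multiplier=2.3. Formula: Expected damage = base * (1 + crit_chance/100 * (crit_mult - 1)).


E[dmg] = base * (1 + crit_chance * (crit_mult - 1))
cc as decimal = 5/100 = 0.05
cm - 1 = 2.3 - 1 = 1.3
Bonus factor = 0.05 * 1.3 = 0.065
Total multiplier = 1 + 0.065 = 1.065
Expected damage = 250 * 1.065 = 266.25

266.25 damage


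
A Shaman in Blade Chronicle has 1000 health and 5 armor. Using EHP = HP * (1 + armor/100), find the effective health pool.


EHP = 1000 * (1 + 5/100)
= 1000 * (1 + 0.05)
= 1000 * 1.05
= 1050.0

1050.0 EHP


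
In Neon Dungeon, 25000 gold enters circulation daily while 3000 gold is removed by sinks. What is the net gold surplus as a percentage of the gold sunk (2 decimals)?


Net gold = 25000 - 3000 = 22000
Inflation rate = net / sunk * 100 = 22000 / 3000 * 100
= 7.333333 * 100
= 733.33%

733.33%


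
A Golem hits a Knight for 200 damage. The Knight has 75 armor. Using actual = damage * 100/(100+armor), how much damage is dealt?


actual = 200 * 100 / (100 + 75)
= 200 * 100 / 175
= 20000 / 175
= 114.29

114.29 damage


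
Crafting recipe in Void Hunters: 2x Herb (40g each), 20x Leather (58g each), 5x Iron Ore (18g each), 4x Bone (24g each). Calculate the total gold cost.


Cost breakdown:
  Herb: 2 * 40 = 80
  Leather: 20 * 58 = 1160
  Iron Ore: 5 * 18 = 90
  Bone: 4 * 24 = 96
Total = 80 + 1160 + 90 + 96 = 1426

1426 gold


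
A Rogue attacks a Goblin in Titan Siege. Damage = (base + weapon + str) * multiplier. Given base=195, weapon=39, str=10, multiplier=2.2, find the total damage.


Sum base + weapon + str = 195 + 39 + 10 = 244
Multiply by 2.2:
244 * 2.2 = 536.8

536.8 damage


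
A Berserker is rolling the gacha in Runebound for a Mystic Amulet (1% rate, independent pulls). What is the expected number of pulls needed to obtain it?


Expected pulls for a geometric distribution = 1/p = 100 / rate%
= 100 / 1
= 100.0

100.0 pulls


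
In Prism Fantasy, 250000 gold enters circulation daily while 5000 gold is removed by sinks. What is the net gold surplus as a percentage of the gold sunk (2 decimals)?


Net gold = 250000 - 5000 = 245000
Inflation rate = net / sunk * 100 = 245000 / 5000 * 100
= 49.0 * 100
= 4900.00%

4900.00%


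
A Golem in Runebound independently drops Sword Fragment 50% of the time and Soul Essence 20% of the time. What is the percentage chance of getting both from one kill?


For independent events, P(both) = P(A) * P(B)
= 50% * 20%
= 1000 / 100 %
= 10.0%

10.0%


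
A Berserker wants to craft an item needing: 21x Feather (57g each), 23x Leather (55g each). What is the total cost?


Cost breakdown:
  Feather: 21 * 57 = 1197
  Leather: 23 * 55 = 1265
Total = 1197 + 1265 = 2462

2462 gold


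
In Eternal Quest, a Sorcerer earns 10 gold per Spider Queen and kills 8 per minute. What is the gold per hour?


Gold per minute = 10 * 8 = 80
Gold per hour = 80 * 60 = 4800

4800 gold/hour


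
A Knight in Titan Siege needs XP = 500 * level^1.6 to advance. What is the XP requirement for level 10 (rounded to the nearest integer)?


XP = 500 * level^1.6
Substitute level = 10:
XP = 500 * 10^1.6
= 500 * 39.8107
= 19905

19905 XP


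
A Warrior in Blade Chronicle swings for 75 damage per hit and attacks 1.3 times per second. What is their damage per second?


DPS = damage * attack_speed
= 75 * 1.3
= 97.5

97.5 DPS


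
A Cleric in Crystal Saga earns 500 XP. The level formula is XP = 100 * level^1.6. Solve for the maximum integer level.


XP = 100 * level^1.6, so level = (XP / 100)^(1/1.6)
= (500 / 100)^(1/1.6)
= 5.0^0.625
= 2.7344
Floor: level = 2

level 2


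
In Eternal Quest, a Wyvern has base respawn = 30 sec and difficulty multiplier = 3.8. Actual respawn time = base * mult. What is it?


Respawn time = base * multiplier
= 30 * 3.8
= 114.0 seconds

114.0 seconds


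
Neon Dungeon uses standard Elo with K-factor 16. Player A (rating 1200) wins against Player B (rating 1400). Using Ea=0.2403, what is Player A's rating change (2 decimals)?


Elo update: delta = K * (S - Ea), where S = 1 (wins)
S - Ea = 1 - 0.2403 = 0.7597
Rating change = 16 * 0.7597
= 12.16

12.16 rating points


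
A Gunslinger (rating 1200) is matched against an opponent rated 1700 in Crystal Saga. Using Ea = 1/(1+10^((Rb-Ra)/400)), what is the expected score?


Elo expected score: Ea = 1/(1 + 10^((Rb-Ra)/400))
Rb - Ra = 1700 - 1200 = 500
(Rb-Ra)/400 = 500/400 = 1.25
10^1.25 = 17.782794
Ea = 1/(1 + 17.782794) = 1/18.782794 = 0.0532

0.0532


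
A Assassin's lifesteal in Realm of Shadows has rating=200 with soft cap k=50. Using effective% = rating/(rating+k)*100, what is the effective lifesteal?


effective% = rating / (rating + k) * 100
= 200 / (200 + 50) * 100
= 200 / 250 * 100
= 0.8 * 100
= 80.00%

80.00%


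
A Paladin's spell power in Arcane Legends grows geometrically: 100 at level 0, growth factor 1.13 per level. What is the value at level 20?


value = base * growth^level
= 100 * 1.13^20
= 100 * 11.523088
= 1152.31

1152.31 spell power


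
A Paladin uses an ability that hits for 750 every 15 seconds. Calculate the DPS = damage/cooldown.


DPS = damage / cooldown
= 750 / 15
= 50.00

50.00 DPS


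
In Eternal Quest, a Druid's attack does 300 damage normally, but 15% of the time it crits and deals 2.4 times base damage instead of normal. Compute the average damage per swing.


E[dmg] = base * (1 + crit_chance * (crit_mult - 1))
cc as decimal = 15/100 = 0.15
cm - 1 = 2.4 - 1 = 1.4
Bonus factor = 0.15 * 1.4 = 0.21
Total multiplier = 1 + 0.21 = 1.21
Expected damage = 300 * 1.21 = 363.00

363.00 damage


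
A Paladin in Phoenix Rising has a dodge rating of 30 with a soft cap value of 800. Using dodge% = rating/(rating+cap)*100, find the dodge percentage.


dodge% = 30 / (30 + 800) * 100
= 30 / 830 * 100
= 0.036145 * 100
= 3.61%

3.61%


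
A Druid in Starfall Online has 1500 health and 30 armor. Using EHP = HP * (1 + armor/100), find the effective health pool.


EHP = 1500 * (1 + 30/100)
= 1500 * (1 + 0.3)
= 1500 * 1.3
= 1950.0

1950.0 EHP


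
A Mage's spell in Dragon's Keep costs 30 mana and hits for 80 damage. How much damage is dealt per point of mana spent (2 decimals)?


Efficiency = damage / mana
= 80 / 30
= 2.67

2.67 dmg/mana


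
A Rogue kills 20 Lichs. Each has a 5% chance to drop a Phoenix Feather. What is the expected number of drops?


Expected drops = kills * (drop_rate / 100)
= 20 * (5 / 100)
= 20 * 0.05
= 1.0

1.0 drops


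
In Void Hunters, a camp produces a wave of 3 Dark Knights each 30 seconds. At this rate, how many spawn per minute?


Spawns per minute = count * (60 / interval)
= 3 * (60 / 30)
= 3 * 2.0
= 6.0

6.0 per minute


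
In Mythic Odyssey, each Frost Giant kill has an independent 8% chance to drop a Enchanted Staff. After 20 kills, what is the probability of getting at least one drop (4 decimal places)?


P(at least one) = 1 - P(none) = 1 - (1-p)^n
p = 8/100 = 0.08
1 - p = 0.92
(1 - p)^20 = 0.92^20 = 0.188693
P(at least one) = 1 - 0.188693 = 0.8113

0.8113


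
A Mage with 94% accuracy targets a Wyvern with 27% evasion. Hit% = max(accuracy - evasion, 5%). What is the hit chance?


accuracy - evasion = 94 - 27 = 67
Apply floor: max(67, 5) = 67
Hit chance = 67%

67%


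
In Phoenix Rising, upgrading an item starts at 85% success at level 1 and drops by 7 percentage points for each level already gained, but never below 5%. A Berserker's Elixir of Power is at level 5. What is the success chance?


raw_rate = 85 - 7 * (5 - 1)
= 85 - 7 * 4
= 85 - 28
= 57
Apply floor: max(57, 5) = 57%

57%


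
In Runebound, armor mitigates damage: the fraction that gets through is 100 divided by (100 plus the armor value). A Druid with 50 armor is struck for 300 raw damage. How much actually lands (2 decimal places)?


actual = 300 * 100 / (100 + 50)
= 300 * 100 / 150
= 30000 / 150
= 200.00

200.00 damage


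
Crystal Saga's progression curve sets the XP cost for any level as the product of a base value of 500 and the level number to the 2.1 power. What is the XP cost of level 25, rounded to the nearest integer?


XP = 500 * level^2.1
Substitute level = 25:
XP = 500 * 25^2.1
= 500 * 862.331
= 431166

431166 XP


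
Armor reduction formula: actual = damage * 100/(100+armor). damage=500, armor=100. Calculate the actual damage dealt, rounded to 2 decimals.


actual = 500 * 100 / (100 + 100)
= 500 * 100 / 200
= 50000 / 200
= 250.00

250.00 damage


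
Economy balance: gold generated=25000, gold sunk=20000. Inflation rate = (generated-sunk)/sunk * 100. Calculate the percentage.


Net gold = 25000 - 20000 = 5000
Inflation rate = net / sunk * 100 = 5000 / 20000 * 100
= 0.25 * 100
= 25.00%

25.00%


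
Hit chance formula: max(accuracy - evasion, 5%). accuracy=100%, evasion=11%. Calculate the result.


accuracy - evasion = 100 - 11 = 89
Apply floor: max(89, 5) = 89
Hit chance = 89%

89%


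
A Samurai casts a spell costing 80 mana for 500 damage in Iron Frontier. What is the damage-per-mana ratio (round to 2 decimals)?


Efficiency = damage / mana
= 500 / 80
= 6.25

6.25 dmg/mana


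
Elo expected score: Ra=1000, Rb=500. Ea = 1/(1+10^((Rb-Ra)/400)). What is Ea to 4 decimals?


Elo expected score: Ea = 1/(1 + 10^((Rb-Ra)/400))
Rb - Ra = 500 - 1000 = -500
(Rb-Ra)/400 = -500/400 = -1.25
10^-1.25 = 0.056234
Ea = 1/(1 + 0.056234) = 1/1.056234 = 0.9468

0.9468


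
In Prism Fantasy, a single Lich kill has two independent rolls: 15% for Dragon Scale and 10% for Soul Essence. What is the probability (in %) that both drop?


For independent events, P(both) = P(A) * P(B)
= 15% * 10%
= 150 / 100 %
= 1.5%

1.5%


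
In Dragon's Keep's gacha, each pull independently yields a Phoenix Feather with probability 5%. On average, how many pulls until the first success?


Expected pulls for a geometric distribution = 1/p = 100 / rate%
= 100 / 5
= 20.0

20.0 pulls


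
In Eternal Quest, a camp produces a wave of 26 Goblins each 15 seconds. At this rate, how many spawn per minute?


Spawns per minute = count * (60 / interval)
= 26 * (60 / 15)
= 26 * 4.0
= 104.0

104.0 per minute


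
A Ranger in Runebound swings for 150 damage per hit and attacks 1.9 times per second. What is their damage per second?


DPS = damage * attack_speed
= 150 * 1.9
= 285.0

285.0 DPS


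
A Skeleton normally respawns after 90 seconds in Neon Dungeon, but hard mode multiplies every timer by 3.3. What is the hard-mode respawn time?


Respawn time = base * multiplier
= 90 * 3.3
= 297.0 seconds

297.0 seconds


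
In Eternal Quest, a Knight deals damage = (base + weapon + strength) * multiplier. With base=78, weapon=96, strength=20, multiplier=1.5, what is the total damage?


Sum base + weapon + str = 78 + 96 + 20 = 194
Multiply by 1.5:
194 * 1.5 = 291.0

291.0 damage


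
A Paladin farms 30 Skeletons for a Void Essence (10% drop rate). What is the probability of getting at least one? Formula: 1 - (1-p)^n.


P(at least one) = 1 - P(none) = 1 - (1-p)^n
p = 10/100 = 0.1
1 - p = 0.9
(1 - p)^30 = 0.9^30 = 0.042391
P(at least one) = 1 - 0.042391 = 0.9576

0.9576


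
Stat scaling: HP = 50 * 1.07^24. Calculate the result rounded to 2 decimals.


value = base * growth^level
= 50 * 1.07^24
= 50 * 5.072367
= 253.62

253.62 HP


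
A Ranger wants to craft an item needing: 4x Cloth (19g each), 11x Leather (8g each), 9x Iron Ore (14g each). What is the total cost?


Cost breakdown:
  Cloth: 4 * 19 = 76
  Leather: 11 * 8 = 88
  Iron Ore: 9 * 14 = 126
Total = 76 + 88 + 126 = 290

290 gold


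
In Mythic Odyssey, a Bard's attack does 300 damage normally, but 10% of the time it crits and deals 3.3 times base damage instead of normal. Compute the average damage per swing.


E[dmg] = base * (1 + crit_chance * (crit_mult - 1))
cc as decimal = 10/100 = 0.1
cm - 1 = 3.3 - 1 = 2.3
Bonus factor = 0.1 * 2.3 = 0.23
Total multiplier = 1 + 0.23 = 1.23
Expected damage = 300 * 1.23 = 369.00

369.00 damage


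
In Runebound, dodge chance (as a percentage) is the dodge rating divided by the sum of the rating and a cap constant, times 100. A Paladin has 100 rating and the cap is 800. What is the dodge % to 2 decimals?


dodge% = 100 / (100 + 800) * 100
= 100 / 900 * 100
= 0.111111 * 100
= 11.11%

11.11%


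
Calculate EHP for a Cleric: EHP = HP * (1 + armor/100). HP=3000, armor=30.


EHP = 3000 * (1 + 30/100)
= 3000 * (1 + 0.3)
= 3000 * 1.3
= 3900.0

3900.0 EHP


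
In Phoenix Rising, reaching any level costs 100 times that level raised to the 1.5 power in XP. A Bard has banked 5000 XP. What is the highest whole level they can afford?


XP = 100 * level^1.5, so level = (XP / 100)^(1/1.5)
= (5000 / 100)^(1/1.5)
= 50.0^0.6667
= 13.5721
Floor: level = 13

level 13


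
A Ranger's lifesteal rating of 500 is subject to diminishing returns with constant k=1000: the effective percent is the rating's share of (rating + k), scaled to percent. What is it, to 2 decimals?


effective% = rating / (rating + k) * 100
= 500 / (500 + 1000) * 100
= 500 / 1500 * 100
= 0.333333 * 100
= 33.33%

33.33%


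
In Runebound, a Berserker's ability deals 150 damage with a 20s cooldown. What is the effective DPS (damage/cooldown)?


DPS = damage / cooldown
= 150 / 20
= 7.50

7.50 DPS


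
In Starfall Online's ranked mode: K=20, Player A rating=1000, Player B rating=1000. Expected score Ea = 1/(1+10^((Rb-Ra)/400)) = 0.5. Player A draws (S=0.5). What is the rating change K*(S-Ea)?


Elo update: delta = K * (S - Ea), where S = 0.5 (draws)
S - Ea = 0.5 - 0.5 = 0.0
Rating change = 20 * 0.0
= 0.00

0.00 rating points


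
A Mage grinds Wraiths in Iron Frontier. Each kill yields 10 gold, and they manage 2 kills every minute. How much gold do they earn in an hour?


Gold per minute = 10 * 2 = 20
Gold per hour = 20 * 60 = 1200

1200 gold/hour


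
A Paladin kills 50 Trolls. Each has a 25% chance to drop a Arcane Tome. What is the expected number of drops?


Expected drops = kills * (drop_rate / 100)
= 50 * (25 / 100)
= 50 * 0.25
= 12.5

12.5 drops


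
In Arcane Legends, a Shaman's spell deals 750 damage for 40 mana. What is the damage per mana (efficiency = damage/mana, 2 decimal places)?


Efficiency = damage / mana
= 750 / 40
= 18.75

18.75 dmg/mana


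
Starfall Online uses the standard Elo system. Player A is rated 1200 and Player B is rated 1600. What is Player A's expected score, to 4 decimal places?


Elo expected score: Ea = 1/(1 + 10^((Rb-Ra)/400))
Rb - Ra = 1600 - 1200 = 400
(Rb-Ra)/400 = 400/400 = 1.0
10^1.0 = 10.0
Ea = 1/(1 + 10.0) = 1/11.0 = 0.0909

0.0909


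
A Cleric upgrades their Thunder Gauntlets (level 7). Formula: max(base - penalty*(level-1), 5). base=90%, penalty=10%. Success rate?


raw_rate = 90 - 10 * (7 - 1)
= 90 - 10 * 6
= 90 - 60
= 30
Apply floor: max(30, 5) = 30%

30%


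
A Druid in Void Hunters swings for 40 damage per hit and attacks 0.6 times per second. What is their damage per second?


DPS = damage * attack_speed
= 40 * 0.6
= 24.0

24.0 DPS


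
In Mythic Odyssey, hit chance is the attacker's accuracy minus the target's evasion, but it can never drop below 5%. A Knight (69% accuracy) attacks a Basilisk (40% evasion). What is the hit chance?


accuracy - evasion = 69 - 40 = 29
Apply floor: max(29, 5) = 29
Hit chance = 29%

29%


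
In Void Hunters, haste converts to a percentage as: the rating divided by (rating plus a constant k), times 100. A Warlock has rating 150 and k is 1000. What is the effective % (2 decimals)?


effective% = rating / (rating + k) * 100
= 150 / (150 + 1000) * 100
= 150 / 1150 * 100
= 0.130435 * 100
= 13.04%

13.04%


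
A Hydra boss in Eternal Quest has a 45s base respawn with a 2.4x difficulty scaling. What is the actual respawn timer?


Respawn time = base * multiplier
= 45 * 2.4
= 108.0 seconds

108.0 seconds


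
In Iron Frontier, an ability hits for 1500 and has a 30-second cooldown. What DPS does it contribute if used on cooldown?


DPS = damage / cooldown
= 1500 / 30
= 50.00

50.00 DPS


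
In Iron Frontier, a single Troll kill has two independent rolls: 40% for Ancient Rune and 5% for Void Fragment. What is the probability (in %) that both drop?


For independent events, P(both) = P(A) * P(B)
= 40% * 5%
= 200 / 100 %
= 2.0%

2.0%


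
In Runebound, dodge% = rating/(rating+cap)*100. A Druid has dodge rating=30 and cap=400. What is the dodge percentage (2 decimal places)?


dodge% = 30 / (30 + 400) * 100
= 30 / 430 * 100
= 0.069767 * 100
= 6.98%

6.98%


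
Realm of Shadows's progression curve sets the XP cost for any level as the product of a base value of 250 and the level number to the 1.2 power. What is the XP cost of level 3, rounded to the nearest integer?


XP = 250 * level^1.2
Substitute level = 3:
XP = 250 * 3^1.2
= 250 * 3.7372
= 934

934 XP


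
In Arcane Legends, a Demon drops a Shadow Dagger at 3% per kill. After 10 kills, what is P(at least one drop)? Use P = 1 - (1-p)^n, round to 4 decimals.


P(at least one) = 1 - P(none) = 1 - (1-p)^n
p = 3/100 = 0.03
1 - p = 0.97
(1 - p)^10 = 0.97^10 = 0.737424
P(at least one) = 1 - 0.737424 = 0.2626

0.2626


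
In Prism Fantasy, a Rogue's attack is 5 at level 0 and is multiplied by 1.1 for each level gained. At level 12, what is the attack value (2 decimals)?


value = base * growth^level
= 5 * 1.1^12
= 5 * 3.138428
= 15.69

15.69 attack


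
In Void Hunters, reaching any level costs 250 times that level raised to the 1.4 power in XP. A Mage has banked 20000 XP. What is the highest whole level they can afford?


XP = 250 * level^1.4, so level = (XP / 250)^(1/1.4)
= (20000 / 250)^(1/1.4)
= 80.0^0.7143
= 22.8744
Floor: level = 22

level 22


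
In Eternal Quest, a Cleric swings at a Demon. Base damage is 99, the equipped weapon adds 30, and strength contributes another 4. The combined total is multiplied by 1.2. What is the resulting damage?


Sum base + weapon + str = 99 + 30 + 4 = 133
Multiply by 1.2:
133 * 1.2 = 159.6

159.6 damage


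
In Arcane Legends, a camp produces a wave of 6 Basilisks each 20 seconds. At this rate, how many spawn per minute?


Spawns per minute = count * (60 / interval)
= 6 * (60 / 20)
= 6 * 3.0
= 18.0

18.0 per minute


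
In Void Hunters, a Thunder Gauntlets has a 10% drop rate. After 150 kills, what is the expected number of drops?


Expected drops = kills * (drop_rate / 100)
= 150 * (10 / 100)
= 150 * 0.1
= 15.0

15.0 drops


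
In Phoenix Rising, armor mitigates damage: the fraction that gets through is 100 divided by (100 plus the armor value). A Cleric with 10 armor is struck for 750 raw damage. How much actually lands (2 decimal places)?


actual = 750 * 100 / (100 + 10)
= 750 * 100 / 110
= 75000 / 110
= 681.82

681.82 damage


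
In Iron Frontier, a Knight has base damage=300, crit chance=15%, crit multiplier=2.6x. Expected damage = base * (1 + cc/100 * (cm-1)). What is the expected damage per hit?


E[dmg] = base * (1 + crit_chance * (crit_mult - 1))
cc as decimal = 15/100 = 0.15
cm - 1 = 2.6 - 1 = 1.6
Bonus factor = 0.15 * 1.6 = 0.24
Total multiplier = 1 + 0.24 = 1.24
Expected damage = 300 * 1.24 = 372.00

372.00 damage


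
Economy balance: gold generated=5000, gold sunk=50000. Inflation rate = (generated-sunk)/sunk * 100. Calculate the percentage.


Net gold = 5000 - 50000 = -45000
Inflation rate = net / sunk * 100 = -45000 / 50000 * 100
= -0.9 * 100
= -90.00%

-90.00%


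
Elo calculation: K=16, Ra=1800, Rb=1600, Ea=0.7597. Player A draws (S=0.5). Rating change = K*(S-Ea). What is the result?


Elo update: delta = K * (S - Ea), where S = 0.5 (draws)
S - Ea = 0.5 - 0.7597 = -0.2597
Rating change = 16 * -0.2597
= -4.16

-4.16 rating points


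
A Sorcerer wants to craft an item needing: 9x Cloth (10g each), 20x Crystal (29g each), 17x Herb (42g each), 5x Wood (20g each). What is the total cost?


Cost breakdown:
  Cloth: 9 * 10 = 90
  Crystal: 20 * 29 = 580
  Herb: 17 * 42 = 714
  Wood: 5 * 20 = 100
Total = 90 + 580 + 714 + 100 = 1484

1484 gold


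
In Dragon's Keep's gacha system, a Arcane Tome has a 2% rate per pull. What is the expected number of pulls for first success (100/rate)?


Expected pulls for a geometric distribution = 1/p = 100 / rate%
= 100 / 2
= 50.0

50.0 pulls


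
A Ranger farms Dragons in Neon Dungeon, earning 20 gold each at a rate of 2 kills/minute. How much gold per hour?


Gold per minute = 20 * 2 = 40
Gold per hour = 40 * 60 = 2400

2400 gold/hour


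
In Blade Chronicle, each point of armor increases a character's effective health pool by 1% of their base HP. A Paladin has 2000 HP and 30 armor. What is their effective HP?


EHP = 2000 * (1 + 30/100)
= 2000 * (1 + 0.3)
= 2000 * 1.3
= 2600.0

2600.0 EHP


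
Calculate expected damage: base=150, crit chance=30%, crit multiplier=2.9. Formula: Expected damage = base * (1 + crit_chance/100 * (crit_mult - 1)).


E[dmg] = base * (1 + crit_chance * (crit_mult - 1))
cc as decimal = 30/100 = 0.3
cm - 1 = 2.9 - 1 = 1.9
Bonus factor = 0.3 * 1.9 = 0.57
Total multiplier = 1 + 0.57 = 1.57
Expected damage = 150 * 1.57 = 235.50

235.50 damage


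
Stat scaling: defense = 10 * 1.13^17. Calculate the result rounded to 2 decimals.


value = base * growth^level
= 10 * 1.13^17
= 10 * 7.986078
= 79.86

79.86 defense


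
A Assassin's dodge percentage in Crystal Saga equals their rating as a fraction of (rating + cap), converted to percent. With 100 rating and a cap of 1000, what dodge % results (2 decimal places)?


dodge% = 100 / (100 + 1000) * 100
= 100 / 1100 * 100
= 0.090909 * 100
= 9.09%

9.09%


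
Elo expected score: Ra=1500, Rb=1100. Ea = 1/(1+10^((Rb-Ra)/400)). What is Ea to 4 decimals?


Elo expected score: Ea = 1/(1 + 10^((Rb-Ra)/400))
Rb - Ra = 1100 - 1500 = -400
(Rb-Ra)/400 = -400/400 = -1.0
10^-1.0 = 0.1
Ea = 1/(1 + 0.1) = 1/1.1 = 0.9091

0.9091


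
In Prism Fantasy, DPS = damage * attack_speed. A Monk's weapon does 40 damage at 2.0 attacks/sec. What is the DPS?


DPS = damage * attack_speed
= 40 * 2.0
= 80.0

80.0 DPS


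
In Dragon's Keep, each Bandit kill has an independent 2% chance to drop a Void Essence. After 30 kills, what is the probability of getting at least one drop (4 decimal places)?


P(at least one) = 1 - P(none) = 1 - (1-p)^n
p = 2/100 = 0.02
1 - p = 0.98
(1 - p)^30 = 0.98^30 = 0.545484
P(at least one) = 1 - 0.545484 = 0.4545

0.4545


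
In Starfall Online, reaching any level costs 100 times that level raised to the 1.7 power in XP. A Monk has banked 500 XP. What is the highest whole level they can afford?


XP = 100 * level^1.7, so level = (XP / 100)^(1/1.7)
= (500 / 100)^(1/1.7)
= 5.0^0.5882
= 2.5773
Floor: level = 2

level 2


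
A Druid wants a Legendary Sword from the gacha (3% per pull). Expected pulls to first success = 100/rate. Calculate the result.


Expected pulls for a geometric distribution = 1/p = 100 / rate%
= 100 / 3
= 33.33

33.33 pulls


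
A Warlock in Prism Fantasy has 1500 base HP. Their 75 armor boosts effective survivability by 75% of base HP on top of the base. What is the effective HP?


EHP = 1500 * (1 + 75/100)
= 1500 * (1 + 0.75)
= 1500 * 1.75
= 2625.0

2625.0 EHP


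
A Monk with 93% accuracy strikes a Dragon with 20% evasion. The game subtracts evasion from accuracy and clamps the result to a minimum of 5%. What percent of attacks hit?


accuracy - evasion = 93 - 20 = 73
Apply floor: max(73, 5) = 73
Hit chance = 73%

73%


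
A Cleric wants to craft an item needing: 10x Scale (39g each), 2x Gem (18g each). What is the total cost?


Cost breakdown:
  Scale: 10 * 39 = 390
  Gem: 2 * 18 = 36
Total = 390 + 36 = 426

426 gold


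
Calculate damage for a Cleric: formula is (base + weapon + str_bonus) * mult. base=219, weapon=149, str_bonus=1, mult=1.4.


Sum base + weapon + str = 219 + 149 + 1 = 369
Multiply by 1.4:
369 * 1.4 = 516.6

516.6 damage
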